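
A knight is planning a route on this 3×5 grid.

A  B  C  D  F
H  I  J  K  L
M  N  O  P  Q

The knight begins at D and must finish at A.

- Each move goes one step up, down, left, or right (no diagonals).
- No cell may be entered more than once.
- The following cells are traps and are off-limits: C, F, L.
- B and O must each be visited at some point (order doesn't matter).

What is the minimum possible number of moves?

7

Any route passes through B and O in some order between D and A. Summing Manhattan distances along each leg and taking the cheapest ordering (D → O → B → A) gives a lower bound of 3 + 3 + 1 = 7 moves.
A route of 7 moves achieves this: D → K → P → O → J → I → B → A.
Since 7 matches the lower bound, it is optimal.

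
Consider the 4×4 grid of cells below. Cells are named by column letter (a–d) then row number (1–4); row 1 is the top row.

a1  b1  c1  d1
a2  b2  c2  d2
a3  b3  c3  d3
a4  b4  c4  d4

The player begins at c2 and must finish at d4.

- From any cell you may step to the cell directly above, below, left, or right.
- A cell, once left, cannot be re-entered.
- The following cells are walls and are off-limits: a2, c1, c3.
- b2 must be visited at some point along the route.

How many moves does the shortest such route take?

Any route passes through b2 somewhere between c2 and d4. Summing Manhattan distances along the two legs (c2 → b2 → d4) gives a lower bound of 1 + 4 = 5 moves.
A route of 5 moves achieves this: c2 → b2 → b3 → b4 → c4 → d4.
Since 5 matches the lower bound, it is optimal.

5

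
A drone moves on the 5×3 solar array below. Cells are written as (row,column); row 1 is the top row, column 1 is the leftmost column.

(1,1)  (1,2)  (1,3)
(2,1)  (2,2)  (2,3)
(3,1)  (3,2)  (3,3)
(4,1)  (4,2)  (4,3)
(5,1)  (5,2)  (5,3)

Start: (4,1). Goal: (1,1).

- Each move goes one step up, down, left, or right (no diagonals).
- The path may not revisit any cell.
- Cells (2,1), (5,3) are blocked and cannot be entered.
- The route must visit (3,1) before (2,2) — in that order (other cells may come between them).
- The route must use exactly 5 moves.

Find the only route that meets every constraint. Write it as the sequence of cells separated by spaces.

(4,1) (3,1) (3,2) (2,2) (1,2) (1,1)

The waypoints must appear in the order (3,1), (2,2), with no cell reused.
Route from (4,1): up to (3,1), right to (3,2), 2× up (reaching (1,2)), left to (1,1) — 5 moves in all.
Check: order respected ((3,1) at step 1, (2,2) at step 3); 5 moves as required.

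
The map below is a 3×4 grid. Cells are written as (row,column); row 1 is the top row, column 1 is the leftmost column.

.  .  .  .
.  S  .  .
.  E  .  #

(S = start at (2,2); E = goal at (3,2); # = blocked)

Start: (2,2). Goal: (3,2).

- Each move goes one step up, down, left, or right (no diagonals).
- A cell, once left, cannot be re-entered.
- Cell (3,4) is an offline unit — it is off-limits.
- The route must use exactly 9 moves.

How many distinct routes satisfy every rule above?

2

Need simple routes of exactly 9 moves from (2,2) to (3,2) (Manhattan distance 1, so 4 moves are spent on a detour and 4 undoing it).
Enumerating: (2,2) (2,1) (1,1) (1,2) (1,3) (1,4) (2,4) (2,3) (3,3) (3,2) | (2,2) (2,3) (2,4) (1,4) (1,3) (1,2) (1,1) (2,1) (3,1) (3,2).
That gives 2 routes.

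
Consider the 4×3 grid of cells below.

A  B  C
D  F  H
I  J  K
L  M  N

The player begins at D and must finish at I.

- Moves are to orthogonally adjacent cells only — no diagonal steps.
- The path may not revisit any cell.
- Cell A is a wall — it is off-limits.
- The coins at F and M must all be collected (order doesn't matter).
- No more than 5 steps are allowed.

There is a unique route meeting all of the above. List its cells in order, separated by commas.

D, F, J, M, L, I

The 5-move cap with required stops at F, M leaves no slack for detours.
Route from D: right 1 to F, down 2 to M, left 1 to L, up 1 to I — 5 moves in all.
Check: all required cells visited; 5 ≤ 5 moves.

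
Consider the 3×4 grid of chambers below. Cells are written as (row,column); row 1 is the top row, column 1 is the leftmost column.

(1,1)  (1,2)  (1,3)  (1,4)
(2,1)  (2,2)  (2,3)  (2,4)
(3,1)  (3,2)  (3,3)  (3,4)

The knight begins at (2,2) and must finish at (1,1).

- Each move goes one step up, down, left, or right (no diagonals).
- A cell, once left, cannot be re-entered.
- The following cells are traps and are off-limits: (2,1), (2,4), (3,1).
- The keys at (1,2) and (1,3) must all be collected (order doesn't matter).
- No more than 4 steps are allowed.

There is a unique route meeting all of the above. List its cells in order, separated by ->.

The 4-move cap with required stops at (1,2), (1,3) leaves no slack for detours.
Route from (2,2): right 1 to (2,3), up 1 to (1,3), left 2 to (1,1) — 4 moves in all.
Check: all required cells visited; 4 ≤ 4 moves.

(2,2) -> (2,3) -> (1,3) -> (1,2) -> (1,1)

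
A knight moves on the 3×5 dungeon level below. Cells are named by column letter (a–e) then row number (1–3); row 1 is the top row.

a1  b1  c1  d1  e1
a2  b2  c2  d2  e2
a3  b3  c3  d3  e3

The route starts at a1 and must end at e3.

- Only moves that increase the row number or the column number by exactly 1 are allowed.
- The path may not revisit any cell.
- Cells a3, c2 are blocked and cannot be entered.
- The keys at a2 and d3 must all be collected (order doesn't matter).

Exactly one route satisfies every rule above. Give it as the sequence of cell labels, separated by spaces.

a1 a2 b2 b3 c3 d3 e3

Moves only go right or down, so the column and row indices never decrease.
Route from a1: down to a2, right to b2, down to b3, 3× right (reaching e3) — 6 moves in all.
Check: all required cells visited.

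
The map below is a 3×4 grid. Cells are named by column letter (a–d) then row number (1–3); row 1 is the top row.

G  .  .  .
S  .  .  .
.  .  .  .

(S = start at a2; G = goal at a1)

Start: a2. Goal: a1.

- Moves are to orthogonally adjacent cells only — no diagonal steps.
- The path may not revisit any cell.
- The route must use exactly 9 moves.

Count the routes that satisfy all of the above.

Need simple routes of exactly 9 moves from a2 to a1 (Manhattan distance 1, so 4 moves are spent on a detour and 4 undoing it).
Branch systematically from the start, pruning whenever the remaining move budget drops below the Manhattan distance to a1 or differs from it in parity. Grouping the completions by first move — via a3: 5; via b2: 4 (no valid completion starts via a1) — and summing: 5 + 4 = 9.
That gives 9 routes.

9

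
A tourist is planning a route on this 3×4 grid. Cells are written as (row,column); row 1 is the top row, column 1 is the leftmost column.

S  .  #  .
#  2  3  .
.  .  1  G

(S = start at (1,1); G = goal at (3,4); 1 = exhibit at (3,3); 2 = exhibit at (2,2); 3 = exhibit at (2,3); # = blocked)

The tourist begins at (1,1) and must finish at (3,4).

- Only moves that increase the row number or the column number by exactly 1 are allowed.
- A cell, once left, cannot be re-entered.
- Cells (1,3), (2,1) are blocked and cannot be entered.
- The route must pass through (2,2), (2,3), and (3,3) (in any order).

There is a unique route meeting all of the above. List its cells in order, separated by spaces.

(1,1) (1,2) (2,2) (2,3) (3,3) (3,4)

Moves only go right or down, so the column and row indices never decrease.
Route from (1,1): right 1 to (1,2), down 1 to (2,2), right 1 to (2,3), down 1 to (3,3), right 1 to (3,4) — 5 moves in all.
Check: all required cells visited.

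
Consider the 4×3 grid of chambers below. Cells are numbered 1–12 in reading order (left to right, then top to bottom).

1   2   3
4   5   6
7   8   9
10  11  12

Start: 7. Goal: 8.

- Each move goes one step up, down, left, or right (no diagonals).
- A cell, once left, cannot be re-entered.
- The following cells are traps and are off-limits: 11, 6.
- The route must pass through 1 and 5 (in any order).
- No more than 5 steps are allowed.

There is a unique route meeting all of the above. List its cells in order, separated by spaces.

Any route must reach 1 and 5 and still end at 8 within 5 moves, so the order of the required stops is forced.
Route from 7: up 2 to 1, right 1 to 2, down 2 to 8 — 5 moves in all.
Check: all required cells visited; 5 ≤ 5 moves.

7 4 1 2 5 8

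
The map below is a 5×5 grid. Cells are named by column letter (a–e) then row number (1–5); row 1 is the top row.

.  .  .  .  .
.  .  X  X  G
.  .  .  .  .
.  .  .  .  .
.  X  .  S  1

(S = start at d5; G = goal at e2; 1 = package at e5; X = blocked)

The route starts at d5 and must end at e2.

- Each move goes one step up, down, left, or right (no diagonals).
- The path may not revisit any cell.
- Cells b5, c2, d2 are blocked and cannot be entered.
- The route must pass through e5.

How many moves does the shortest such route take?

Any route passes through e5 somewhere between d5 and e2. Summing Manhattan distances along the two legs (d5 → e5 → e2) gives a lower bound of 1 + 3 = 4 moves.
A route of 4 moves achieves this: d5 → e5 → e4 → e3 → e2.
Since 4 matches the lower bound, it is optimal.

4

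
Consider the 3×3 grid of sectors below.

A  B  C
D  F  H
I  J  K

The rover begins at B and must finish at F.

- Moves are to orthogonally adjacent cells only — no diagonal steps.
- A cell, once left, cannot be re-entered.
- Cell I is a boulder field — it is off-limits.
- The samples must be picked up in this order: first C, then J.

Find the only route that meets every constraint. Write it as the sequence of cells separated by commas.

The waypoints must appear in the order C, J, with no cell reused.
Route from B: right 1 to C, down 2 to K, left 1 to J, up 1 to F — 5 moves in all.
Check: order respected (C at step 1, J at step 4).

B, C, H, K, J, F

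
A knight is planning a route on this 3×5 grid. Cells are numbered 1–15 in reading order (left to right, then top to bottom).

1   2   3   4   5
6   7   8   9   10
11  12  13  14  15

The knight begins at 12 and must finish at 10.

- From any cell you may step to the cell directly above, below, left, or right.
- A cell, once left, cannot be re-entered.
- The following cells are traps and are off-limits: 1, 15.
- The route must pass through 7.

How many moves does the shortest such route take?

Any route passes through 7 somewhere between 12 and 10. Summing Manhattan distances along the two legs (12 → 7 → 10) gives a lower bound of 1 + 3 = 4 moves.
A route of 4 moves achieves this: 12 → 7 → 8 → 9 → 10.
Since 4 matches the lower bound, it is optimal.

4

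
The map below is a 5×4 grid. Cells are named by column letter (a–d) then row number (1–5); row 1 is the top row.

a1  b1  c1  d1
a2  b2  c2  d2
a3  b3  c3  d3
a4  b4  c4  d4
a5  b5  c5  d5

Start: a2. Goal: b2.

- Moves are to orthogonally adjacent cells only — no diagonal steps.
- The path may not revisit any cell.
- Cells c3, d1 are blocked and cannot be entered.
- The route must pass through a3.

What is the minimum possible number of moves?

Any route passes through a3 somewhere between a2 and b2. Summing Manhattan distances along the two legs (a2 → a3 → b2) gives a lower bound of 1 + 2 = 3 moves.
A route of 3 moves achieves this: a2 → a3 → b3 → b2.
Since 3 matches the lower bound, it is optimal.

3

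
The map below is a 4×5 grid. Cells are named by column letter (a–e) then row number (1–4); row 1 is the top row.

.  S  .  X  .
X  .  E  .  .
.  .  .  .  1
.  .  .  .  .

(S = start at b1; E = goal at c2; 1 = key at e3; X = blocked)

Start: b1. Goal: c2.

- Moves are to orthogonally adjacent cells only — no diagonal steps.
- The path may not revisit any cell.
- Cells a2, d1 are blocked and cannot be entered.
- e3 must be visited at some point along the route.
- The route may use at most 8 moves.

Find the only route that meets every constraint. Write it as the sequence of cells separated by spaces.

The budget equals the shortest possible length, so every move has to be on a shortest route through the required cells.
Route from b1: 2× down (reaching b3), 3× right (reaching e3), up to e2, 2× left (reaching c2) — 8 moves in all.
Check: all required cells visited; 8 ≤ 8 moves.

b1 b2 b3 c3 d3 e3 e2 d2 c2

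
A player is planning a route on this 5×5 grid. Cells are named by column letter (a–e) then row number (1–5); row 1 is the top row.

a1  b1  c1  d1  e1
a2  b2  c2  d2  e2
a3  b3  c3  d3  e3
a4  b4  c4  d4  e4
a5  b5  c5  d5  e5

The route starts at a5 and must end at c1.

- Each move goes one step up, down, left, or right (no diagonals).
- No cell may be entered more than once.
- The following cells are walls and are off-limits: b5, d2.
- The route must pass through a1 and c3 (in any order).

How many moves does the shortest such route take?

Any route passes through a1 and c3 in some order between a5 and c1. Summing Manhattan distances along each leg and taking the cheapest ordering (a5 → c3 → a1 → c1) gives a lower bound of 4 + 4 + 2 = 10 moves.
A route of 10 moves achieves this: a5 → a4 → a3 → a2 → a1 → b1 → b2 → b3 → c3 → c2 → c1.
Since 10 matches the lower bound, it is optimal.

10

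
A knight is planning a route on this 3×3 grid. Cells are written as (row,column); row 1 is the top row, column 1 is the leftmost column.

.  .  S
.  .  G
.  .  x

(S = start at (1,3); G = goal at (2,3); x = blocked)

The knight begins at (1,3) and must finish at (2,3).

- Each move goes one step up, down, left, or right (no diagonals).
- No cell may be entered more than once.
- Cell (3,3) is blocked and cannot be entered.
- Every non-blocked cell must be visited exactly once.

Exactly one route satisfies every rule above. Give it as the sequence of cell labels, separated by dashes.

Need to visit all 8 open cells exactly once, starting at (1,3) and ending at (2,3).
Route from (1,3): 2× left (reaching (1,1)), 2× down (reaching (3,1)), right to (3,2), up to (2,2), right to (2,3) — 7 moves in all.
Check: all 8 open cells covered.

(1,3) - (1,2) - (1,1) - (2,1) - (3,1) - (3,2) - (2,2) - (2,3)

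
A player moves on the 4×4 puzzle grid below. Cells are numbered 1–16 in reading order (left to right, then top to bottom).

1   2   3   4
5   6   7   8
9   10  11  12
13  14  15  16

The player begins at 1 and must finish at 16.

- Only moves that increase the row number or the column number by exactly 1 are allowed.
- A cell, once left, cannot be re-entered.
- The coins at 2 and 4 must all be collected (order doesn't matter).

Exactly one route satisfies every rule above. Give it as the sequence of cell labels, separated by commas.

Moves only go right or down, so the column and row indices never decrease.
Route from 1: right 3 to 4, down 3 to 16 — 6 moves in all.
Check: all required cells visited.

1, 2, 3, 4, 8, 12, 16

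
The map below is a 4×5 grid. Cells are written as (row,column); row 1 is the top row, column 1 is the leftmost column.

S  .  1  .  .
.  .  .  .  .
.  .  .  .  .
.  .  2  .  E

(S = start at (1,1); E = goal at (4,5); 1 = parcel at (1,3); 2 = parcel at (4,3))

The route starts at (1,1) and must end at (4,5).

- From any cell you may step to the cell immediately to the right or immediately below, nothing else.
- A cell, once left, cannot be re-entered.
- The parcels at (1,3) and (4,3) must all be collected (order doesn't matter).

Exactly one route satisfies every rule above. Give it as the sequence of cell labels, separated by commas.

Moves only go right or down, so the column and row indices never decrease.
Route from (1,1): right 2 to (1,3), down 3 to (4,3), right 2 to (4,5) — 7 moves in all.
Check: all required cells visited.

(1,1), (1,2), (1,3), (2,3), (3,3), (4,3), (4,4), (4,5)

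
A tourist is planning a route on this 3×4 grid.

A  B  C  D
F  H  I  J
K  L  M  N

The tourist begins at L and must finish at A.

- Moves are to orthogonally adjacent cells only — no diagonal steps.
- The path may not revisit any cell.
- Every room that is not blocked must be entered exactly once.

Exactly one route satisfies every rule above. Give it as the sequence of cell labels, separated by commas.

L, K, F, H, I, M, N, J, D, C, B, A

Need to visit all 12 open cells exactly once, starting at L and ending at A.
Cell N has only two open neighbours (J and M), so the path must pass straight through it: one of those is the cell it's entered from and the other is where it exits.
Route from L: left 1 to K, up 1 to F, right 2 to I, down 1 to M, right 1 to N, up 2 to D, left 3 to A — 11 moves in all.
Check: all 12 open cells covered.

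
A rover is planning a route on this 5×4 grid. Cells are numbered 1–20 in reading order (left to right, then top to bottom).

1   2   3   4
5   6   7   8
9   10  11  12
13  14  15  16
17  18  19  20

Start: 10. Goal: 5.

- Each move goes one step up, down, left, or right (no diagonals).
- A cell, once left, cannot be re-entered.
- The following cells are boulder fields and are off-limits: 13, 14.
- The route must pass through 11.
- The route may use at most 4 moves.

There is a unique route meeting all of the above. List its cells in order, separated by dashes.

The budget equals the shortest possible length, so every move has to be on a shortest route through the required cells.
Route from 10: right 1 to 11, up 1 to 7, left 2 to 5 — 4 moves in all.
Check: all required cells visited; 4 ≤ 4 moves.

10 - 11 - 7 - 6 - 5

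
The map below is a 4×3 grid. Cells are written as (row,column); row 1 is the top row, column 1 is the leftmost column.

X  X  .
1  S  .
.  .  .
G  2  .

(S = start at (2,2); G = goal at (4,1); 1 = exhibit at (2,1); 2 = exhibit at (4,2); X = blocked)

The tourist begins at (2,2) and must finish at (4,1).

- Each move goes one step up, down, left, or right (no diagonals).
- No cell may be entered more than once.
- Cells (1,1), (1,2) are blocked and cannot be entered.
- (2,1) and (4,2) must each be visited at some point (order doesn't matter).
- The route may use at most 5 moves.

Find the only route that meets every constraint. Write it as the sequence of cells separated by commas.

The 5-move cap with required stops at (2,1), (4,2) leaves no slack for detours.
Route from (2,2): left to (2,1), down to (3,1), right to (3,2), down to (4,2), left to (4,1) — 5 moves in all.
Check: all required cells visited; 5 ≤ 5 moves.

(2,2), (2,1), (3,1), (3,2), (4,2), (4,1)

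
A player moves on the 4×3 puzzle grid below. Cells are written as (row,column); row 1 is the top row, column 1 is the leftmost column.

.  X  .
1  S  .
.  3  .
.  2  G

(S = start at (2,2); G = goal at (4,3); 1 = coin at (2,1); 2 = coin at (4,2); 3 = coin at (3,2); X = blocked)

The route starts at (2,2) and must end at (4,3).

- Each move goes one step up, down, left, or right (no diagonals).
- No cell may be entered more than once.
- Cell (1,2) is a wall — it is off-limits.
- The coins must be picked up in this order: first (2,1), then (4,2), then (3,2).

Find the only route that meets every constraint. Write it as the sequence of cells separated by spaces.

The waypoints must appear in the order (2,1), (4,2), (3,2), with no cell reused.
Route from (2,2): left 1 to (2,1), down 2 to (4,1), right 1 to (4,2), up 1 to (3,2), right 1 to (3,3), down 1 to (4,3) — 7 moves in all.
Check: order respected (1 at step 1, 2 at step 4, 3 at step 5).

(2,2) (2,1) (3,1) (4,1) (4,2) (3,2) (3,3) (4,3)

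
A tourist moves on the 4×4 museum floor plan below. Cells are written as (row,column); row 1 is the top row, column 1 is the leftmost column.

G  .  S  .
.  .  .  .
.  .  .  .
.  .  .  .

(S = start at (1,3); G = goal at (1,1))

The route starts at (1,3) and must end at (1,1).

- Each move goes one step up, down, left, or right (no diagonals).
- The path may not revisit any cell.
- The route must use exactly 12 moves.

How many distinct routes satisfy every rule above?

50

Need simple routes of exactly 12 moves from (1,3) to (1,1) (Manhattan distance 2, so 5 moves are spent on a detour and 5 undoing it).
Branch systematically from the start, pruning whenever the remaining move budget drops below the Manhattan distance to (1,1) or differs from it in parity. Grouping the completions by first move — via (2,3): 16; via (1,2): 9; via (1,4): 25 — and summing: 16 + 9 + 25 = 50.
That gives 50 routes.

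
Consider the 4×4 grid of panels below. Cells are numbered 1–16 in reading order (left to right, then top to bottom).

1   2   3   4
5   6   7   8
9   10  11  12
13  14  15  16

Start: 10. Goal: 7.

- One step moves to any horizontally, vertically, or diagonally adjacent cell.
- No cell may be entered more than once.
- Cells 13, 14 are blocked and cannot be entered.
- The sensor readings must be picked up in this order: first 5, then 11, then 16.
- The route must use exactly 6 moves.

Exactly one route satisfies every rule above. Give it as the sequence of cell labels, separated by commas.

The waypoints must appear in the order 5, 11, 16, with no cell reused.
Route from 10: up-left to 5, right to 6, 2× down-right (reaching 16), up to 12, up-left to 7 — 6 moves in all.
Check: order respected (5 at step 1, 11 at step 3, 16 at step 4); 6 moves as required.

10, 5, 6, 11, 16, 12, 7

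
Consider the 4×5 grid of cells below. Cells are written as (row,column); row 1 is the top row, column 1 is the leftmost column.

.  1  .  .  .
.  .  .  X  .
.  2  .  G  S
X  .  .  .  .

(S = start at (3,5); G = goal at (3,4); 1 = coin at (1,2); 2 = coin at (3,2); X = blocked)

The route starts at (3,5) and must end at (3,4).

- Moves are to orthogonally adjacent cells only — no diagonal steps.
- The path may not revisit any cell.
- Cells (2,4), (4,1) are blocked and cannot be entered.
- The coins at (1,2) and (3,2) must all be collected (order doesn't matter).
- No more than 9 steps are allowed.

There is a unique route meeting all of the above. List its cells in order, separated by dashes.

The 9-move cap with required stops at (1,2), (3,2) leaves no slack for detours.
Route from (3,5): 2× up (reaching (1,5)), 3× left (reaching (1,2)), 2× down (reaching (3,2)), 2× right (reaching (3,4)) — 9 moves in all.
Check: all required cells visited; 9 ≤ 9 moves.

(3,5) - (2,5) - (1,5) - (1,4) - (1,3) - (1,2) - (2,2) - (3,2) - (3,3) - (3,4)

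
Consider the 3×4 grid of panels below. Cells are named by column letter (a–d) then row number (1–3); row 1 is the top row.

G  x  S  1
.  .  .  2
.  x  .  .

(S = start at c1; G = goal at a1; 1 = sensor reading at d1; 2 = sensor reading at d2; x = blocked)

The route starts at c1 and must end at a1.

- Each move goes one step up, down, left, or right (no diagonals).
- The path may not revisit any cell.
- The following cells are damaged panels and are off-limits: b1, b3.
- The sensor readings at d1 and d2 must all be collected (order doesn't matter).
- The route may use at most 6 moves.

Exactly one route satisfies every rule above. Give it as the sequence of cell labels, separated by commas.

c1, d1, d2, c2, b2, a2, a1

The 6-move cap with required stops at d1, d2 leaves no slack for detours.
Route from c1: right 1 to d1, down 1 to d2, left 3 to a2, up 1 to a1 — 6 moves in all.
Check: all required cells visited; 6 ≤ 6 moves.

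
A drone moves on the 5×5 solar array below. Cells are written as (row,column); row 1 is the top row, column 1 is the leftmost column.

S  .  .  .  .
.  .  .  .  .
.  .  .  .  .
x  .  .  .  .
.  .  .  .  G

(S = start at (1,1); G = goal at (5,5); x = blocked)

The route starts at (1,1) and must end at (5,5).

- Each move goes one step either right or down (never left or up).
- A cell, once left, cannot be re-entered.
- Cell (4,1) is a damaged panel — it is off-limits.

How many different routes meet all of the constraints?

65

A right/down-only route from (1,1) to (5,5) makes exactly 4 down-moves and 4 right-moves in some order.
With no other constraints that would be C(8,4) = 70 routes.
Subtract routes through each blocked cell (inclusion–exclusion for overlaps): − through (4,1): 5 → 65.
That gives 65 routes.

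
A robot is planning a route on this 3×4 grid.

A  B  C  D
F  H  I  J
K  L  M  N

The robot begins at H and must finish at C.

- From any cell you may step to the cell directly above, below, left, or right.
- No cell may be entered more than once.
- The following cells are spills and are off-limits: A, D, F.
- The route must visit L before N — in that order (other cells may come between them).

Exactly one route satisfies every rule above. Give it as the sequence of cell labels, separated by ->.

The waypoints must appear in the order L, N, with no cell reused.
Route from H: down 1 to L, right 2 to N, up 1 to J, left 1 to I, up 1 to C — 6 moves in all.
Check: order respected (L at step 1, N at step 3).

H -> L -> M -> N -> J -> I -> C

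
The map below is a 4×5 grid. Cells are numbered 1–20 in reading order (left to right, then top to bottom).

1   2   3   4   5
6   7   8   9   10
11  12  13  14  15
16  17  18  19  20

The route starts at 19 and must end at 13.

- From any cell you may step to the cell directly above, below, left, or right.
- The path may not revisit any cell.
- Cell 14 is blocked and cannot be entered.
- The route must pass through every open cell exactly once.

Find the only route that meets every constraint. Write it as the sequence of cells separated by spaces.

Need to visit all 19 open cells exactly once, starting at 19 and ending at 13.
Cell 1 has only two open neighbours (6 and 2), so the path must pass straight through it: one of those is the cell it's entered from and the other is where it exits.
Route from 19: right 1 to 20, up 3 to 5, left 1 to 4, down 1 to 9, left 1 to 8, up 1 to 3, left 2 to 1, down 1 to 6, right 1 to 7, down 1 to 12, left 1 to 11, down 1 to 16, right 2 to 18, up 1 to 13 — 18 moves in all.
Check: all 19 open cells covered.

19 20 15 10 5 4 9 8 3 2 1 6 7 12 11 16 17 18 13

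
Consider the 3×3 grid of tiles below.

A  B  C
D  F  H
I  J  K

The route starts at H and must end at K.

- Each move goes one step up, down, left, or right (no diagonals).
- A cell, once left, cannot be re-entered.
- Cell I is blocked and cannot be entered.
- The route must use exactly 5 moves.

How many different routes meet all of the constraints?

Need simple routes of exactly 5 moves from H to K (Manhattan distance 1, so 2 moves are spent on a detour and 2 undoing it).
Enumerating: H C B F J K.
That gives 1 route.

1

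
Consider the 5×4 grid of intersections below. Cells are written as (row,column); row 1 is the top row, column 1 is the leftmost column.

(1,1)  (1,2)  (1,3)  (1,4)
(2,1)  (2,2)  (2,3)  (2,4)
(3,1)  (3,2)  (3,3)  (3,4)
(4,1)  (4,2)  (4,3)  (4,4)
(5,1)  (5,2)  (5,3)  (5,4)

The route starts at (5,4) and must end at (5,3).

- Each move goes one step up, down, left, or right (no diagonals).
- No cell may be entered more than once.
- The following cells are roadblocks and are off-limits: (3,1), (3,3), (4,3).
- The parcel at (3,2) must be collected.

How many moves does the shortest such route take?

9

Any route passes through (3,2) somewhere between (5,4) and (5,3). Summing Manhattan distances along the two legs ((5,4) → (3,2) → (5,3)) gives a lower bound of 4 + 3 = 7 moves.
The shortest route satisfying every rule uses 9 moves: (5,4) → (4,4) → (3,4) → (2,4) → (2,3) → (2,2) → (3,2) → (4,2) → (5,2) → (5,3).
The no-revisit rule (legs can't share cells) pushes the minimum above the 7-move bound; an exhaustive check rules out every length from 7 to 8, leaving 9 as the minimum.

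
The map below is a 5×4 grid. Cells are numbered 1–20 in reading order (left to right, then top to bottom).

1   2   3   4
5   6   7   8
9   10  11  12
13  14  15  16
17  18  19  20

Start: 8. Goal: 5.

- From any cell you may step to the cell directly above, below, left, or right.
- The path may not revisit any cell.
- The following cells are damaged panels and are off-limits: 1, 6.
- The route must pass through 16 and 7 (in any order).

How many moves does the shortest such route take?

9

Any route passes through 16 and 7 in some order between 8 and 5. Summing Manhattan distances along each leg and taking the cheapest ordering (8 → 16 → 7 → 5) gives a lower bound of 2 + 3 + 2 = 7 moves.
That bound ignores the blocked cells. Measuring each leg by the fewest moves that actually steer around them (8→16: 2; 16→7: 3; 7→5: 4) raises the lower bound to 9.
A route of 9 moves exists: 8 → 7 → 11 → 12 → 16 → 15 → 14 → 10 → 9 → 5.
Since 9 matches that lower bound, it is optimal.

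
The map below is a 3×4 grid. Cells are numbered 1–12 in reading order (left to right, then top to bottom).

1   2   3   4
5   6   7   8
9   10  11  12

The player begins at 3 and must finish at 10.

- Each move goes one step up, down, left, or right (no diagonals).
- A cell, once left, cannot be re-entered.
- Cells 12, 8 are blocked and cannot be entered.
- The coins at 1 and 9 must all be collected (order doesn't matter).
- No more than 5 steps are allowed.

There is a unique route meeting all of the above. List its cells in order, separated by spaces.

The budget equals the shortest possible length, so every move has to be on a shortest route through the required cells.
Route from 3: left 2 to 1, down 2 to 9, right 1 to 10 — 5 moves in all.
Check: all required cells visited; 5 ≤ 5 moves.

3 2 1 5 9 10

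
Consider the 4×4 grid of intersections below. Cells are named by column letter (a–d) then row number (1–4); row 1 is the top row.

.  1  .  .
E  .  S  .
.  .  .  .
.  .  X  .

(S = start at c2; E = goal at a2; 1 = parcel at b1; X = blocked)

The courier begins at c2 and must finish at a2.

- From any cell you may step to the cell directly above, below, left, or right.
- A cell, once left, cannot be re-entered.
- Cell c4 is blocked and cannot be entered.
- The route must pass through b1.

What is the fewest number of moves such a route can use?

4

Any route passes through b1 somewhere between c2 and a2. Summing Manhattan distances along the two legs (c2 → b1 → a2) gives a lower bound of 2 + 2 = 4 moves.
A route of 4 moves achieves this: c2 → c1 → b1 → b2 → a2.
Since 4 matches the lower bound, it is optimal.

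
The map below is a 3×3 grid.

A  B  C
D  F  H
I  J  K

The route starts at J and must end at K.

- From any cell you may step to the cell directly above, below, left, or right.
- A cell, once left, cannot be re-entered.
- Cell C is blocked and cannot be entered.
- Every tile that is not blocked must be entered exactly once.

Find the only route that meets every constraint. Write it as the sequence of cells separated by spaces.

Need to visit all 8 open cells exactly once, starting at J and ending at K.
Route from J: left to I, 2× up (reaching A), right to B, down to F, right to H, down to K — 7 moves in all.
Check: all 8 open cells covered.

J I D A B F H K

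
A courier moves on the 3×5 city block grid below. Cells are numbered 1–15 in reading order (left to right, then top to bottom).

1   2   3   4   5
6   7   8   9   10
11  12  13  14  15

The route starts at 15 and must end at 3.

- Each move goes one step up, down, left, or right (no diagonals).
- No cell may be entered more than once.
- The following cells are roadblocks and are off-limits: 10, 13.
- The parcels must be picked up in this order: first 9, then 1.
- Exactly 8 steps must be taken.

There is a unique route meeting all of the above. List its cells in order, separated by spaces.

The waypoints must appear in the order 9, 1, with no cell reused.
Route from 15: left 1 to 14, up 1 to 9, left 3 to 6, up 1 to 1, right 2 to 3 — 8 moves in all.
Check: order respected (9 at step 2, 1 at step 6); 8 moves as required.

15 14 9 8 7 6 1 2 3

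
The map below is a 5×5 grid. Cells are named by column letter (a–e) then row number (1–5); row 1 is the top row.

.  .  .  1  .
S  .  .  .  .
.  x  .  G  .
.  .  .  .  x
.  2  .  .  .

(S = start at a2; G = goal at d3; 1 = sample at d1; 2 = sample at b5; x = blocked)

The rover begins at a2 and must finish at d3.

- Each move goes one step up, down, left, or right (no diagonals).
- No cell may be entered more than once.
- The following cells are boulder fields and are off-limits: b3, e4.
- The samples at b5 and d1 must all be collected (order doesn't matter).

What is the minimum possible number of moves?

Any route passes through b5 and d1 in some order between a2 and d3. Summing Manhattan distances along each leg and taking the cheapest ordering (a2 → b5 → d1 → d3) gives a lower bound of 4 + 6 + 2 = 12 moves.
A route of 12 moves achieves this: a2 → a3 → a4 → a5 → b5 → b4 → c4 → c3 → c2 → c1 → d1 → d2 → d3.
Since 12 matches the lower bound, it is optimal.

12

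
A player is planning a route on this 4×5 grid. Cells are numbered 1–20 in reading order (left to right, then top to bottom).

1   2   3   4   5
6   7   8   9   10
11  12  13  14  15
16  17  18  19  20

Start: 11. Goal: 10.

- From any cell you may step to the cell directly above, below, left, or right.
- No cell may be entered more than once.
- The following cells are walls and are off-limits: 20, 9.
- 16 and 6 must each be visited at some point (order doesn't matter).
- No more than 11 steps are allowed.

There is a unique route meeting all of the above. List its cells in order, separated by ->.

The 11-move cap with required stops at 16, 6 leaves no slack for detours.
Route from 11: down 1 to 16, right 1 to 17, up 2 to 7, left 1 to 6, up 1 to 1, right 4 to 5, down 1 to 10 — 11 moves in all.
Check: all required cells visited; 11 ≤ 11 moves.

11 -> 16 -> 17 -> 12 -> 7 -> 6 -> 1 -> 2 -> 3 -> 4 -> 5 -> 10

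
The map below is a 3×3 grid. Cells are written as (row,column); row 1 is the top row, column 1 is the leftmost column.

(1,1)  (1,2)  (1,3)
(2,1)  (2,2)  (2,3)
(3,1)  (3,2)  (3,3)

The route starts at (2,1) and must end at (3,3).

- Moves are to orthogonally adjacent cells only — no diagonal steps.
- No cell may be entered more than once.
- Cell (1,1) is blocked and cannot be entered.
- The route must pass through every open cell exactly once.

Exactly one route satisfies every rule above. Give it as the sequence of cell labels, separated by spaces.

Need to visit all 8 open cells exactly once, starting at (2,1) and ending at (3,3).
Cell (3,1) has only two open neighbours ((2,1) and (3,2)), so the path must pass straight through it: one of those is the cell it's entered from and the other is where it exits.
Route from (2,1): down to (3,1), right to (3,2), 2× up (reaching (1,2)), right to (1,3), 2× down (reaching (3,3)) — 7 moves in all.
Check: all 8 open cells covered.

(2,1) (3,1) (3,2) (2,2) (1,2) (1,3) (2,3) (3,3)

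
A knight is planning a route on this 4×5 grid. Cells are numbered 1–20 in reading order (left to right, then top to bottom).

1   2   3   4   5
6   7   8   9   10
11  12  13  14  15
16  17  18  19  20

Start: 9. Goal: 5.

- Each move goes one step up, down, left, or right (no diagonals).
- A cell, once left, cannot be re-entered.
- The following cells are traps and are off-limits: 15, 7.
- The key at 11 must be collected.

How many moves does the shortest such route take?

10

Any route passes through 11 somewhere between 9 and 5. Summing Manhattan distances along the two legs (9 → 11 → 5) gives a lower bound of 4 + 6 = 10 moves.
A route of 10 moves achieves this: 9 → 14 → 13 → 12 → 11 → 6 → 1 → 2 → 3 → 4 → 5.
Since 10 matches the lower bound, it is optimal.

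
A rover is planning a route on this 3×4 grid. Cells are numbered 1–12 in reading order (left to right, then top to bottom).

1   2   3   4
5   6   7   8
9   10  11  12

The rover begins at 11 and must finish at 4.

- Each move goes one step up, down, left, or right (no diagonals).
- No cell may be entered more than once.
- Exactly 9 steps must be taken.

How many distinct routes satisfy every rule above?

7

Need simple routes of exactly 9 moves from 11 to 4 (Manhattan distance 3, so 3 moves are spent on a detour and 3 undoing it).
Enumerating: 11 7 6 10 9 5 1 2 3 4 | 11 10 6 5 1 2 3 7 8 4 | 11 10 9 5 1 2 6 7 3 4 | 11 10 9 5 1 2 6 7 8 4 | 11 10 9 5 1 2 3 7 8 4 | 11 10 9 5 6 2 3 7 8 4 | 11 12 8 7 6 5 1 2 3 4.
That gives 7 routes.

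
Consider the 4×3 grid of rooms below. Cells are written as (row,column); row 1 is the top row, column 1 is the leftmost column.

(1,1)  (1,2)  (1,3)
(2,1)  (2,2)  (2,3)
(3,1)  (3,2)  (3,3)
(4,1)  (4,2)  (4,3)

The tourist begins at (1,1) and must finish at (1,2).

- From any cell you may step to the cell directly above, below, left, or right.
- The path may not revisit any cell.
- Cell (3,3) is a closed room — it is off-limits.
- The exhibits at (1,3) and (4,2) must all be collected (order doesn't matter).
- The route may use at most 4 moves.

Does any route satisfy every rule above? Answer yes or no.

Even ignoring the no-revisit rule, getting from (1,1) to (1,2), taking the cheapest ordering (1,1) → (1,3) → (4,2) → (1,2) needs at least 2 + 4 + 3 = 9 moves (Manhattan distance per leg), which exceeds the 4-move limit.

no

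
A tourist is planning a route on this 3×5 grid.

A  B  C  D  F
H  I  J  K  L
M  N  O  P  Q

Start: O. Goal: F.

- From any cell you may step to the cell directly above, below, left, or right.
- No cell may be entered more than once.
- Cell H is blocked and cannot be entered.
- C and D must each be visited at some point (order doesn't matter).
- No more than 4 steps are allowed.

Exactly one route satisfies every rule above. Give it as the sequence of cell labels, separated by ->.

Any route must reach C and D and still end at F within 4 moves, so the order of the required stops is forced.
Route from O: 2× up (reaching C), 2× right (reaching F) — 4 moves in all.
Check: all required cells visited; 4 ≤ 4 moves.

O -> J -> C -> D -> F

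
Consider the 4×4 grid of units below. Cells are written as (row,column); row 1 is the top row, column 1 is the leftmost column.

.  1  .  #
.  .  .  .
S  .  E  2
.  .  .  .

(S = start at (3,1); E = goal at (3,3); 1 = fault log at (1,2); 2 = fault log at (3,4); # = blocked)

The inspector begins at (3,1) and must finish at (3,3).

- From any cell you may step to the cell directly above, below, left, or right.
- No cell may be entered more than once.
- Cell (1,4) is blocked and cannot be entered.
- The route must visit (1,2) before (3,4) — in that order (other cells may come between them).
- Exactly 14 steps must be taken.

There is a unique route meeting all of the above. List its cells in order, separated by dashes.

The waypoints must appear in the order (1,2), (3,4), with no cell reused.
Route from (3,1): down 1 to (4,1), right 1 to (4,2), up 2 to (2,2), left 1 to (2,1), up 1 to (1,1), right 2 to (1,3), down 1 to (2,3), right 1 to (2,4), down 2 to (4,4), left 1 to (4,3), up 1 to (3,3) — 14 moves in all.
Check: order respected (1 at step 7, 2 at step 11); 14 moves as required.

(3,1) - (4,1) - (4,2) - (3,2) - (2,2) - (2,1) - (1,1) - (1,2) - (1,3) - (2,3) - (2,4) - (3,4) - (4,4) - (4,3) - (3,3)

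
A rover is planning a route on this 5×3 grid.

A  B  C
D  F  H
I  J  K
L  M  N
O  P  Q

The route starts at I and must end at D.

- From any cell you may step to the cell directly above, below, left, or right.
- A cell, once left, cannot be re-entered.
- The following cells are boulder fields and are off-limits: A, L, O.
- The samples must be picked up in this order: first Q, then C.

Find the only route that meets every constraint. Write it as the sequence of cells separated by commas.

The waypoints must appear in the order Q, C, with no cell reused.
Route from I: right to J, 2× down (reaching P), right to Q, 4× up (reaching C), left to B, down to F, left to D — 11 moves in all.
Check: order respected (Q at step 4, C at step 8).

I, J, M, P, Q, N, K, H, C, B, F, D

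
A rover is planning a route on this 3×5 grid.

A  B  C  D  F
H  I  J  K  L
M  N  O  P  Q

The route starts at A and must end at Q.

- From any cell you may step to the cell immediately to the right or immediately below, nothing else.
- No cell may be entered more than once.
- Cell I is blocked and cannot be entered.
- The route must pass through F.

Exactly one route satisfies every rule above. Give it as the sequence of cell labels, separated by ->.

Moves only go right or down, so the column and row indices never decrease.
Route from A: 4× right (reaching F), 2× down (reaching Q) — 6 moves in all.
Check: all required cells visited.

A -> B -> C -> D -> F -> L -> Q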